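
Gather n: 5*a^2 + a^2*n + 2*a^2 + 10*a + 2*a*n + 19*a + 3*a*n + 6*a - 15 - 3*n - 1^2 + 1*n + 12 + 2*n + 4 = 7*a^2 + 35*a + n*(a^2 + 5*a)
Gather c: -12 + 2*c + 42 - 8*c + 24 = 54 - 6*c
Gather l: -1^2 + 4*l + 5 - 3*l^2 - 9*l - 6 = -3*l^2 - 5*l - 2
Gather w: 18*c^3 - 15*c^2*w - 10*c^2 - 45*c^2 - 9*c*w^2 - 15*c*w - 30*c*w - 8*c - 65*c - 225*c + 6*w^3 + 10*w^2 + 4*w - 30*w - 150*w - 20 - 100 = 18*c^3 - 55*c^2 - 298*c + 6*w^3 + w^2*(10 - 9*c) + w*(-15*c^2 - 45*c - 176) - 120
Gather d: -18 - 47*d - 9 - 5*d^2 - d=-5*d^2 - 48*d - 27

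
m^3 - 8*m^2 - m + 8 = (m - 8)*(m - 1)*(m + 1)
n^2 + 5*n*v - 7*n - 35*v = (n - 7)*(n + 5*v)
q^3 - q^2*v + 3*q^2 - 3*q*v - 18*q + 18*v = (q - 3)*(q + 6)*(q - v)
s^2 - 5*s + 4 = (s - 4)*(s - 1)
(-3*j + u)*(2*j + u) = -6*j^2 - j*u + u^2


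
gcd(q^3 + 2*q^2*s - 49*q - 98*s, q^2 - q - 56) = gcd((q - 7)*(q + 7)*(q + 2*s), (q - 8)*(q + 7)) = q + 7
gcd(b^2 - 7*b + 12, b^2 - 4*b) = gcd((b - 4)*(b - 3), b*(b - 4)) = b - 4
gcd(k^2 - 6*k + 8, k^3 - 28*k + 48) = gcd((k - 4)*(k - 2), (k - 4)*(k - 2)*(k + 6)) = k^2 - 6*k + 8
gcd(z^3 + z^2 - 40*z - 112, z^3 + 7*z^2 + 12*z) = z + 4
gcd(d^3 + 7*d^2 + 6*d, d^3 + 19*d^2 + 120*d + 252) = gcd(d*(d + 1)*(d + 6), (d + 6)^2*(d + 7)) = d + 6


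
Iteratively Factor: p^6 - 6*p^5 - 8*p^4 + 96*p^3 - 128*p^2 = (p - 4)*(p^5 - 2*p^4 - 16*p^3 + 32*p^2) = p*(p - 4)*(p^4 - 2*p^3 - 16*p^2 + 32*p) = p*(p - 4)*(p + 4)*(p^3 - 6*p^2 + 8*p) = p*(p - 4)*(p - 2)*(p + 4)*(p^2 - 4*p) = p^2*(p - 4)*(p - 2)*(p + 4)*(p - 4)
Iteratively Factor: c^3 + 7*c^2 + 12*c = (c + 3)*(c^2 + 4*c) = (c + 3)*(c + 4)*(c)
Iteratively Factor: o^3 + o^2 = (o)*(o^2 + o) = o*(o + 1)*(o)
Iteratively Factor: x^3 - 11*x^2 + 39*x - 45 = (x - 5)*(x^2 - 6*x + 9) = (x - 5)*(x - 3)*(x - 3)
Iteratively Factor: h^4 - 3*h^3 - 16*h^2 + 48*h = (h - 4)*(h^3 + h^2 - 12*h) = (h - 4)*(h + 4)*(h^2 - 3*h) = (h - 4)*(h - 3)*(h + 4)*(h)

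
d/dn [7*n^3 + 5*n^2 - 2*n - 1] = 21*n^2 + 10*n - 2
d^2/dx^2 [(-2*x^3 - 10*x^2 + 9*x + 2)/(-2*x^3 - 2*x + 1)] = 4*(20*x^6 - 66*x^5 - 72*x^4 + 92*x^3 - 72*x^2 - 3*x - 8)/(8*x^9 + 24*x^7 - 12*x^6 + 24*x^5 - 24*x^4 + 14*x^3 - 12*x^2 + 6*x - 1)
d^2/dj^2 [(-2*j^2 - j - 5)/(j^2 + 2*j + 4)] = 6*(j^3 + 3*j^2 - 6*j - 8)/(j^6 + 6*j^5 + 24*j^4 + 56*j^3 + 96*j^2 + 96*j + 64)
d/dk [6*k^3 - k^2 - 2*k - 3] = 18*k^2 - 2*k - 2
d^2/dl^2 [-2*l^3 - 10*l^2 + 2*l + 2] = -12*l - 20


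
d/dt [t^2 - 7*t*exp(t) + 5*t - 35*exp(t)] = -7*t*exp(t) + 2*t - 42*exp(t) + 5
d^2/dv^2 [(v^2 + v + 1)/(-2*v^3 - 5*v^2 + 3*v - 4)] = 2*(-4*v^6 - 12*v^5 - 72*v^4 - 70*v^3 + 51*v^2 + 129*v - 17)/(8*v^9 + 60*v^8 + 114*v^7 - 7*v^6 + 69*v^5 + 291*v^4 - 291*v^3 + 348*v^2 - 144*v + 64)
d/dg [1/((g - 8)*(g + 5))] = (3 - 2*g)/(g^4 - 6*g^3 - 71*g^2 + 240*g + 1600)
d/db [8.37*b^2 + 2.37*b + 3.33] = 16.74*b + 2.37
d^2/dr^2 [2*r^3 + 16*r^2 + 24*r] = 12*r + 32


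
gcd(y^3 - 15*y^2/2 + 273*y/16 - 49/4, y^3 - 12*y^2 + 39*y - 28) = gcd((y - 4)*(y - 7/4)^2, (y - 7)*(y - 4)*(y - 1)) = y - 4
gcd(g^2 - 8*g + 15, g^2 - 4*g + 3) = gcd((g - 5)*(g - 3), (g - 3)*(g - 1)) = g - 3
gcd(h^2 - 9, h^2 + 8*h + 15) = h + 3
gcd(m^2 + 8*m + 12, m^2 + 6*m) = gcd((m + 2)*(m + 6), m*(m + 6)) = m + 6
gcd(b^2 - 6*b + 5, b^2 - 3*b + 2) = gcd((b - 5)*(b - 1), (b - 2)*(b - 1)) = b - 1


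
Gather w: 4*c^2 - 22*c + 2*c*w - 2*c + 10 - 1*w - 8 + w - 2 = 4*c^2 + 2*c*w - 24*c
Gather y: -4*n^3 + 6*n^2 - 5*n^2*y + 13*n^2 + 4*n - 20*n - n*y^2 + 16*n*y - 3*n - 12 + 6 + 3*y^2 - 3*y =-4*n^3 + 19*n^2 - 19*n + y^2*(3 - n) + y*(-5*n^2 + 16*n - 3) - 6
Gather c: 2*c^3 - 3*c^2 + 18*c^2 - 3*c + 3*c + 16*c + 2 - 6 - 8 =2*c^3 + 15*c^2 + 16*c - 12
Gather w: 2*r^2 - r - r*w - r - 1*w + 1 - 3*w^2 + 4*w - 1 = 2*r^2 - 2*r - 3*w^2 + w*(3 - r)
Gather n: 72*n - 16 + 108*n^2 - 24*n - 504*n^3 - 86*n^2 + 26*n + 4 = -504*n^3 + 22*n^2 + 74*n - 12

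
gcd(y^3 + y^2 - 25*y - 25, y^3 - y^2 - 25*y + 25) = y^2 - 25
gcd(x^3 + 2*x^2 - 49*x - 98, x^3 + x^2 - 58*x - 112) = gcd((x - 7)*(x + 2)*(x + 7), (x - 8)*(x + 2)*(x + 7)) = x^2 + 9*x + 14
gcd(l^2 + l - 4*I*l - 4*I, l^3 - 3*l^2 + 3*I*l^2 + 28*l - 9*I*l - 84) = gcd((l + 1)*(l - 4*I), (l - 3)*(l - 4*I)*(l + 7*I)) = l - 4*I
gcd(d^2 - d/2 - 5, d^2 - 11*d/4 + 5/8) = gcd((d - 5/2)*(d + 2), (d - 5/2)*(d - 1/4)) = d - 5/2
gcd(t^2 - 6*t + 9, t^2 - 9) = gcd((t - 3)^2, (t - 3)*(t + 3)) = t - 3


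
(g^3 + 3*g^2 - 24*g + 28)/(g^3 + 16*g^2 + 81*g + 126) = (g^2 - 4*g + 4)/(g^2 + 9*g + 18)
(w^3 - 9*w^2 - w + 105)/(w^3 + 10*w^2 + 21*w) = (w^2 - 12*w + 35)/(w*(w + 7))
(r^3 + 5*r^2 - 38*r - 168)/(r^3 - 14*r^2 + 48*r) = (r^2 + 11*r + 28)/(r*(r - 8))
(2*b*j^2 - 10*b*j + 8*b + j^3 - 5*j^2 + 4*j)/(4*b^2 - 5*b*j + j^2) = (2*b*j^2 - 10*b*j + 8*b + j^3 - 5*j^2 + 4*j)/(4*b^2 - 5*b*j + j^2)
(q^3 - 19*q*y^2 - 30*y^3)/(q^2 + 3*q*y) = q - 3*y - 10*y^2/q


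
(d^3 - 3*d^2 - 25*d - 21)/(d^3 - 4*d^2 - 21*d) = (d + 1)/d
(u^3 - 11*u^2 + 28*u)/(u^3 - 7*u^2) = (u - 4)/u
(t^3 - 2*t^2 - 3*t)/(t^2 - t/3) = 3*(t^2 - 2*t - 3)/(3*t - 1)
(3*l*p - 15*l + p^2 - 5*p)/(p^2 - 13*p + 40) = (3*l + p)/(p - 8)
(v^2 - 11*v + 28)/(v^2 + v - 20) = (v - 7)/(v + 5)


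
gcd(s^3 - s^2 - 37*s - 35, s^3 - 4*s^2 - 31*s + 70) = s^2 - 2*s - 35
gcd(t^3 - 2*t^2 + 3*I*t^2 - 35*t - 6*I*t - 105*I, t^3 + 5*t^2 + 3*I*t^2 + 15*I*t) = t^2 + t*(5 + 3*I) + 15*I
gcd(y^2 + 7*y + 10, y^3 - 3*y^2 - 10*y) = y + 2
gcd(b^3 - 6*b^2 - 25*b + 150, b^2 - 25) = b^2 - 25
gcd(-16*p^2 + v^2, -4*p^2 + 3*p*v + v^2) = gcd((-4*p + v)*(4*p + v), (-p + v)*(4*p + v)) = 4*p + v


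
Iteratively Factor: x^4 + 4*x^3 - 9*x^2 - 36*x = (x - 3)*(x^3 + 7*x^2 + 12*x) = x*(x - 3)*(x^2 + 7*x + 12) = x*(x - 3)*(x + 3)*(x + 4)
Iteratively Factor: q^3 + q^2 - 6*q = (q)*(q^2 + q - 6) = q*(q - 2)*(q + 3)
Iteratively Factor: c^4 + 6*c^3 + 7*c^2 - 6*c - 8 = (c + 1)*(c^3 + 5*c^2 + 2*c - 8) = (c + 1)*(c + 4)*(c^2 + c - 2) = (c + 1)*(c + 2)*(c + 4)*(c - 1)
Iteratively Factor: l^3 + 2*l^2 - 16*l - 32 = (l + 2)*(l^2 - 16) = (l - 4)*(l + 2)*(l + 4)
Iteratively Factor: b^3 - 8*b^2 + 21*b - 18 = (b - 3)*(b^2 - 5*b + 6) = (b - 3)*(b - 2)*(b - 3)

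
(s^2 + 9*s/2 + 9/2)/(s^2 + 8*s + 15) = (s + 3/2)/(s + 5)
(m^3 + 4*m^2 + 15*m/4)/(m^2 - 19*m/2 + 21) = m*(4*m^2 + 16*m + 15)/(2*(2*m^2 - 19*m + 42))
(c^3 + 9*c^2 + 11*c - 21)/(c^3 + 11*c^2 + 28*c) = (c^2 + 2*c - 3)/(c*(c + 4))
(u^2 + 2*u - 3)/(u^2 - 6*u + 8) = (u^2 + 2*u - 3)/(u^2 - 6*u + 8)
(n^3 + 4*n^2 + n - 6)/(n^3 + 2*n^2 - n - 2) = (n + 3)/(n + 1)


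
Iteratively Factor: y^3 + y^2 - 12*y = (y - 3)*(y^2 + 4*y) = y*(y - 3)*(y + 4)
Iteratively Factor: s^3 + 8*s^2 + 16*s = (s + 4)*(s^2 + 4*s) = (s + 4)^2*(s)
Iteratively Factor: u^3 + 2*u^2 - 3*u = (u)*(u^2 + 2*u - 3) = u*(u - 1)*(u + 3)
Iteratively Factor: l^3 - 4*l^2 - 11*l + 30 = (l + 3)*(l^2 - 7*l + 10) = (l - 5)*(l + 3)*(l - 2)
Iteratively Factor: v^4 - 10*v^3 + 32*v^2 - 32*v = (v - 4)*(v^3 - 6*v^2 + 8*v) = (v - 4)^2*(v^2 - 2*v) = (v - 4)^2*(v - 2)*(v)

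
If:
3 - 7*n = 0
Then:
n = 3/7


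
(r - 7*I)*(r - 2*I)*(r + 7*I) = r^3 - 2*I*r^2 + 49*r - 98*I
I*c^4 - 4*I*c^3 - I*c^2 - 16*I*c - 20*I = (c - 5)*(c - 2*I)*(c + 2*I)*(I*c + I)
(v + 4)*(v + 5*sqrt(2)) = v^2 + 4*v + 5*sqrt(2)*v + 20*sqrt(2)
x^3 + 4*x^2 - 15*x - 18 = (x - 3)*(x + 1)*(x + 6)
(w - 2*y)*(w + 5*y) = w^2 + 3*w*y - 10*y^2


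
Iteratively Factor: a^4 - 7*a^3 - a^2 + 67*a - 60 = (a - 5)*(a^3 - 2*a^2 - 11*a + 12) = (a - 5)*(a - 1)*(a^2 - a - 12) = (a - 5)*(a - 4)*(a - 1)*(a + 3)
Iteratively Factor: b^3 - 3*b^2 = (b)*(b^2 - 3*b) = b*(b - 3)*(b)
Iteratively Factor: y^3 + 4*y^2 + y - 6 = (y + 2)*(y^2 + 2*y - 3) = (y - 1)*(y + 2)*(y + 3)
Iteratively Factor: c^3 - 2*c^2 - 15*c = (c + 3)*(c^2 - 5*c) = c*(c + 3)*(c - 5)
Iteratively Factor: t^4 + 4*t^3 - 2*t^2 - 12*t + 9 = (t + 3)*(t^3 + t^2 - 5*t + 3) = (t - 1)*(t + 3)*(t^2 + 2*t - 3) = (t - 1)*(t + 3)^2*(t - 1)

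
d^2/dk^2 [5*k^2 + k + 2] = 10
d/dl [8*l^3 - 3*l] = 24*l^2 - 3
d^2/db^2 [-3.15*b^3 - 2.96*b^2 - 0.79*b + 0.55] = -18.9*b - 5.92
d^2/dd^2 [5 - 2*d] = 0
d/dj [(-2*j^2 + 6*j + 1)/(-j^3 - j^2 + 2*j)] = (-2*j^4 + 12*j^3 + 5*j^2 + 2*j - 2)/(j^2*(j^4 + 2*j^3 - 3*j^2 - 4*j + 4))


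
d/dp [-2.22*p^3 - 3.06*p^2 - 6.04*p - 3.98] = -6.66*p^2 - 6.12*p - 6.04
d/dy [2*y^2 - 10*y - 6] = 4*y - 10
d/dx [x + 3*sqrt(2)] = 1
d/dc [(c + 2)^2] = 2*c + 4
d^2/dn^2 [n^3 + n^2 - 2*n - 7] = 6*n + 2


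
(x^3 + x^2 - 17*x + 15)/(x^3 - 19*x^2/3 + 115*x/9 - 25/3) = 9*(x^2 + 4*x - 5)/(9*x^2 - 30*x + 25)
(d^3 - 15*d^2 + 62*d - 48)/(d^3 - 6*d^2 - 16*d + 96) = (d^2 - 9*d + 8)/(d^2 - 16)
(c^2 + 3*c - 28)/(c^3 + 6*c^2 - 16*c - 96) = (c + 7)/(c^2 + 10*c + 24)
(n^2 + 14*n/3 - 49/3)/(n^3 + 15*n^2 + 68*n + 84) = (n - 7/3)/(n^2 + 8*n + 12)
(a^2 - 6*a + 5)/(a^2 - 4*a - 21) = (-a^2 + 6*a - 5)/(-a^2 + 4*a + 21)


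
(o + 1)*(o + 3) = o^2 + 4*o + 3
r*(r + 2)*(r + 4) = r^3 + 6*r^2 + 8*r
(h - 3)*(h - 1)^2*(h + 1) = h^4 - 4*h^3 + 2*h^2 + 4*h - 3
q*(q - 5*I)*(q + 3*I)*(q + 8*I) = q^4 + 6*I*q^3 + 31*q^2 + 120*I*q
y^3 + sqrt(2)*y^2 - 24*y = y*(y - 3*sqrt(2))*(y + 4*sqrt(2))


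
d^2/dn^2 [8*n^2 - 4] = 16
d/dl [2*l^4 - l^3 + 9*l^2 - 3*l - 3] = 8*l^3 - 3*l^2 + 18*l - 3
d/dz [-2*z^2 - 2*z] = -4*z - 2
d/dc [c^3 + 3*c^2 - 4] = 3*c*(c + 2)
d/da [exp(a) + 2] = exp(a)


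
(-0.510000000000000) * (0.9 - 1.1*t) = 0.561*t - 0.459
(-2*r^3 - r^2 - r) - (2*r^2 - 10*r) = -2*r^3 - 3*r^2 + 9*r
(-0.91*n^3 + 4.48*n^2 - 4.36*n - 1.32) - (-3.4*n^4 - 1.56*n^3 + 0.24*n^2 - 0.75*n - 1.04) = 3.4*n^4 + 0.65*n^3 + 4.24*n^2 - 3.61*n - 0.28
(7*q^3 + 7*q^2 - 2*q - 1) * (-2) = -14*q^3 - 14*q^2 + 4*q + 2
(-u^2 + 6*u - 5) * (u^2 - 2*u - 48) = -u^4 + 8*u^3 + 31*u^2 - 278*u + 240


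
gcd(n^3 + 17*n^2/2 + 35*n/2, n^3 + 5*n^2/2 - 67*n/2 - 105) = n^2 + 17*n/2 + 35/2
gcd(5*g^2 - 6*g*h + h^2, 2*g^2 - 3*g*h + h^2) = g - h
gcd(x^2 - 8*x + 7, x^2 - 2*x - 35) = x - 7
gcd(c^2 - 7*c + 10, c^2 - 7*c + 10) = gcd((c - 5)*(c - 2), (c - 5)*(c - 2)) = c^2 - 7*c + 10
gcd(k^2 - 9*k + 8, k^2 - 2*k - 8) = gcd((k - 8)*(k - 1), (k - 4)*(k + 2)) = 1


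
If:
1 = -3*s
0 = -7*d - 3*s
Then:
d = 1/7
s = -1/3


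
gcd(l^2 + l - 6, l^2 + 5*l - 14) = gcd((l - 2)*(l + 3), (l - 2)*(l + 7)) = l - 2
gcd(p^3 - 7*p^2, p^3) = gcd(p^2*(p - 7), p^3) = p^2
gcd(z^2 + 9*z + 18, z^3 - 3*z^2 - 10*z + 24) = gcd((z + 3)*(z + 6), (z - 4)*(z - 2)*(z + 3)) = z + 3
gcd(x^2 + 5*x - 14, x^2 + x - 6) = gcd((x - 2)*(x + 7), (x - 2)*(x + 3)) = x - 2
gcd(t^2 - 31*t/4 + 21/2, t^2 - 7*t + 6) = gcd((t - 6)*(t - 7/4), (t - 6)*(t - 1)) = t - 6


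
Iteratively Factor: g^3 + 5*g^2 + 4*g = (g + 4)*(g^2 + g) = g*(g + 4)*(g + 1)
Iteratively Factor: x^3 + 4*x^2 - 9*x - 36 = (x - 3)*(x^2 + 7*x + 12) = (x - 3)*(x + 4)*(x + 3)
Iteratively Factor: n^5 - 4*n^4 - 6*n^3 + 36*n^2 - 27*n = (n - 3)*(n^4 - n^3 - 9*n^2 + 9*n) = (n - 3)^2*(n^3 + 2*n^2 - 3*n) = (n - 3)^2*(n - 1)*(n^2 + 3*n) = n*(n - 3)^2*(n - 1)*(n + 3)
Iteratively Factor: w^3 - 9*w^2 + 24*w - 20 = (w - 2)*(w^2 - 7*w + 10) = (w - 2)^2*(w - 5)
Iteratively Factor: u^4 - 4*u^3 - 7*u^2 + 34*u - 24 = (u - 1)*(u^3 - 3*u^2 - 10*u + 24) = (u - 2)*(u - 1)*(u^2 - u - 12) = (u - 2)*(u - 1)*(u + 3)*(u - 4)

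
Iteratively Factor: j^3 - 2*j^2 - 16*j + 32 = (j + 4)*(j^2 - 6*j + 8) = (j - 2)*(j + 4)*(j - 4)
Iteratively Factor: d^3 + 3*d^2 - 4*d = (d - 1)*(d^2 + 4*d) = (d - 1)*(d + 4)*(d)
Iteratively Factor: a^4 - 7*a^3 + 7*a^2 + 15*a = (a)*(a^3 - 7*a^2 + 7*a + 15) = a*(a + 1)*(a^2 - 8*a + 15) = a*(a - 5)*(a + 1)*(a - 3)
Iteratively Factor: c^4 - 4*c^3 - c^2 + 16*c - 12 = (c - 1)*(c^3 - 3*c^2 - 4*c + 12) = (c - 1)*(c + 2)*(c^2 - 5*c + 6) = (c - 2)*(c - 1)*(c + 2)*(c - 3)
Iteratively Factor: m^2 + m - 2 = (m - 1)*(m + 2)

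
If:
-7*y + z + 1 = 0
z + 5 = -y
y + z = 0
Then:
No Solution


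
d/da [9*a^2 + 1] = 18*a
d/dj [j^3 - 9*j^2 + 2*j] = 3*j^2 - 18*j + 2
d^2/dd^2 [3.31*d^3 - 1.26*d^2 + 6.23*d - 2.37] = 19.86*d - 2.52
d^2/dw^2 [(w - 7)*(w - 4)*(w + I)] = 6*w - 22 + 2*I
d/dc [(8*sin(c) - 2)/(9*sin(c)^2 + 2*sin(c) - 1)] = 4*(-18*sin(c)^2 + 9*sin(c) - 1)*cos(c)/(9*sin(c)^2 + 2*sin(c) - 1)^2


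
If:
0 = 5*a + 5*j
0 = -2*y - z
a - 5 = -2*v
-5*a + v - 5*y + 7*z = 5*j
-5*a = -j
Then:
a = 0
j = 0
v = 5/2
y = 5/38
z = -5/19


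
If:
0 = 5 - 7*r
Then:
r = 5/7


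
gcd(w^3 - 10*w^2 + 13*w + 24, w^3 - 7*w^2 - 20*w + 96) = w^2 - 11*w + 24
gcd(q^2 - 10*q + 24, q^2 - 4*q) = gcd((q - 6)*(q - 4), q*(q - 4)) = q - 4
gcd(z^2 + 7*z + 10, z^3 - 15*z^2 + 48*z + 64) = 1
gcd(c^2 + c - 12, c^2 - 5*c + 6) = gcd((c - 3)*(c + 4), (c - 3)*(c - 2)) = c - 3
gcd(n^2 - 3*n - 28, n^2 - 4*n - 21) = n - 7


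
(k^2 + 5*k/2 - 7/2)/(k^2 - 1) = (k + 7/2)/(k + 1)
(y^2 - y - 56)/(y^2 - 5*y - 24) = (y + 7)/(y + 3)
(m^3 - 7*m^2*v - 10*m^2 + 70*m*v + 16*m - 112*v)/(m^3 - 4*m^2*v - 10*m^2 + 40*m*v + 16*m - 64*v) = (-m + 7*v)/(-m + 4*v)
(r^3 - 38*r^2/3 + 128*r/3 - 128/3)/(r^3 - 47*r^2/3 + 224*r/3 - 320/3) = (r - 2)/(r - 5)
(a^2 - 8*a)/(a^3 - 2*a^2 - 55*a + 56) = a/(a^2 + 6*a - 7)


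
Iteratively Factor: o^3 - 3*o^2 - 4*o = (o)*(o^2 - 3*o - 4) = o*(o - 4)*(o + 1)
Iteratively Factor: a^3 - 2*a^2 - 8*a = (a)*(a^2 - 2*a - 8) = a*(a - 4)*(a + 2)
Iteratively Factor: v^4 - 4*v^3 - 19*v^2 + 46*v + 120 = (v - 5)*(v^3 + v^2 - 14*v - 24) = (v - 5)*(v - 4)*(v^2 + 5*v + 6) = (v - 5)*(v - 4)*(v + 2)*(v + 3)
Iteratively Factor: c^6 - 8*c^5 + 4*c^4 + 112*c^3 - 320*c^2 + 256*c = (c + 4)*(c^5 - 12*c^4 + 52*c^3 - 96*c^2 + 64*c) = (c - 2)*(c + 4)*(c^4 - 10*c^3 + 32*c^2 - 32*c) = (c - 2)^2*(c + 4)*(c^3 - 8*c^2 + 16*c) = c*(c - 2)^2*(c + 4)*(c^2 - 8*c + 16) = c*(c - 4)*(c - 2)^2*(c + 4)*(c - 4)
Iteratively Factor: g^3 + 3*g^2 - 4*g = (g - 1)*(g^2 + 4*g) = g*(g - 1)*(g + 4)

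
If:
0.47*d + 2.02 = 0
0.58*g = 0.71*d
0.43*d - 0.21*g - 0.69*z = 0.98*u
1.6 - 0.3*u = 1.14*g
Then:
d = -4.30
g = -5.26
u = 25.33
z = -37.05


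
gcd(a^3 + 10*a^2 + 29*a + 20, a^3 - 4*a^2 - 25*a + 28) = a + 4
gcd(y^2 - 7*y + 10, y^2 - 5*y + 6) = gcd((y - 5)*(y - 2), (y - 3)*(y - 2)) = y - 2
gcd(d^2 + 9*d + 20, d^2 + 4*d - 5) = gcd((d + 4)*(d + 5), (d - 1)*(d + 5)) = d + 5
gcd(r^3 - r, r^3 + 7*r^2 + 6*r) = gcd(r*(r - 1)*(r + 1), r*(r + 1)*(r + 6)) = r^2 + r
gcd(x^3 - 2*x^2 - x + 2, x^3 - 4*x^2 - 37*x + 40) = x - 1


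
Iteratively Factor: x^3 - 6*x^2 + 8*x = (x - 4)*(x^2 - 2*x) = x*(x - 4)*(x - 2)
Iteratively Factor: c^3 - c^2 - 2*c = (c - 2)*(c^2 + c) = (c - 2)*(c + 1)*(c)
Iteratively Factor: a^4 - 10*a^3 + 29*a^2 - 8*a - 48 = (a - 3)*(a^3 - 7*a^2 + 8*a + 16) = (a - 3)*(a + 1)*(a^2 - 8*a + 16) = (a - 4)*(a - 3)*(a + 1)*(a - 4)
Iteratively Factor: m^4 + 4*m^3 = (m + 4)*(m^3) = m*(m + 4)*(m^2) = m^2*(m + 4)*(m)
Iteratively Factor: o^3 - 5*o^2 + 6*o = (o)*(o^2 - 5*o + 6) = o*(o - 2)*(o - 3)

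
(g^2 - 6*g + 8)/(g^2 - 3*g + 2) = (g - 4)/(g - 1)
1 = 1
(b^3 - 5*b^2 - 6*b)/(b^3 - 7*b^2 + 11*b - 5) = b*(b^2 - 5*b - 6)/(b^3 - 7*b^2 + 11*b - 5)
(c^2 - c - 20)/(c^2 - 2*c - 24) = (c - 5)/(c - 6)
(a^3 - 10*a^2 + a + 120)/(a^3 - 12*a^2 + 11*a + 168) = (a - 5)/(a - 7)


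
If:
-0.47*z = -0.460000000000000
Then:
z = 0.98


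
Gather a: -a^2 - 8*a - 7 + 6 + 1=-a^2 - 8*a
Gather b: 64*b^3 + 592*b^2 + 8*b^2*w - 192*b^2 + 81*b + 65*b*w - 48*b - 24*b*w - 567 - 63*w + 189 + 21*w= 64*b^3 + b^2*(8*w + 400) + b*(41*w + 33) - 42*w - 378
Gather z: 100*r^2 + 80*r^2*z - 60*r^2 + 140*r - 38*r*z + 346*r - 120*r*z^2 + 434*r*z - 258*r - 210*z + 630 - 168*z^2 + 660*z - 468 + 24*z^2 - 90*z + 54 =40*r^2 + 228*r + z^2*(-120*r - 144) + z*(80*r^2 + 396*r + 360) + 216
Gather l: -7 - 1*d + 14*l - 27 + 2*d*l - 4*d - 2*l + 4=-5*d + l*(2*d + 12) - 30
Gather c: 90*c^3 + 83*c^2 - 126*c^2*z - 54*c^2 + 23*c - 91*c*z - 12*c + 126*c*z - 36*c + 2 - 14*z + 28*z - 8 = 90*c^3 + c^2*(29 - 126*z) + c*(35*z - 25) + 14*z - 6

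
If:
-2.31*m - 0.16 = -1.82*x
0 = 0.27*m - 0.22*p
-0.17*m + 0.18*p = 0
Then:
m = 0.00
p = 0.00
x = 0.09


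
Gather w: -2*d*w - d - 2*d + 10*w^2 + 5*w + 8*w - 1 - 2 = -3*d + 10*w^2 + w*(13 - 2*d) - 3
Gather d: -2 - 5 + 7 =0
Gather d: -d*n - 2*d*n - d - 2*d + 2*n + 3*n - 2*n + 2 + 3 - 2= d*(-3*n - 3) + 3*n + 3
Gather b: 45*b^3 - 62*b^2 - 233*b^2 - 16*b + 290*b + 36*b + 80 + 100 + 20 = 45*b^3 - 295*b^2 + 310*b + 200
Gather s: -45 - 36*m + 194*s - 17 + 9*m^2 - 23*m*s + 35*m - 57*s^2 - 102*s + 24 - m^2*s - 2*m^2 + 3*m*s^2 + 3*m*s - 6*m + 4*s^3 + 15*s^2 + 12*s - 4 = 7*m^2 - 7*m + 4*s^3 + s^2*(3*m - 42) + s*(-m^2 - 20*m + 104) - 42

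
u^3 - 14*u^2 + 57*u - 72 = (u - 8)*(u - 3)^2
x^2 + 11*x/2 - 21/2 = (x - 3/2)*(x + 7)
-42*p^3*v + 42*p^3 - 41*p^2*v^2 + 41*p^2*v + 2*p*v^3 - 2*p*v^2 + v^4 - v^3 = (-6*p + v)*(p + v)*(7*p + v)*(v - 1)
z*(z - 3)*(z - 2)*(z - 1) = z^4 - 6*z^3 + 11*z^2 - 6*z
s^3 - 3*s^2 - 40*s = s*(s - 8)*(s + 5)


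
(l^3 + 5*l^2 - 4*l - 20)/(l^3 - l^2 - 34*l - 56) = (l^2 + 3*l - 10)/(l^2 - 3*l - 28)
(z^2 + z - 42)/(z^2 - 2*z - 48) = (-z^2 - z + 42)/(-z^2 + 2*z + 48)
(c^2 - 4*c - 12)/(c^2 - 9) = (c^2 - 4*c - 12)/(c^2 - 9)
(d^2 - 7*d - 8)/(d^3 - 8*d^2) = (d + 1)/d^2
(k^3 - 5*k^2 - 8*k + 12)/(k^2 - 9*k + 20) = (k^3 - 5*k^2 - 8*k + 12)/(k^2 - 9*k + 20)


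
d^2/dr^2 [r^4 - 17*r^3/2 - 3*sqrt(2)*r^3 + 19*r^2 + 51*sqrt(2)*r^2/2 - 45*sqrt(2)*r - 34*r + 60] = 12*r^2 - 51*r - 18*sqrt(2)*r + 38 + 51*sqrt(2)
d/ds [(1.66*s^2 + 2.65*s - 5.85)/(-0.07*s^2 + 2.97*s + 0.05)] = (5.1157*s^2 - 0.653*s + 17.507)/(0.0049*s^4 - 0.4158*s^3 + 8.8139*s^2 + 0.297*s + 0.0025)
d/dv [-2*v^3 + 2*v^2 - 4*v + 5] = -6*v^2 + 4*v - 4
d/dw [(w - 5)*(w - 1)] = 2*w - 6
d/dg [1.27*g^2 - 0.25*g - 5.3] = 2.54*g - 0.25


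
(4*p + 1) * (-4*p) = -16*p^2 - 4*p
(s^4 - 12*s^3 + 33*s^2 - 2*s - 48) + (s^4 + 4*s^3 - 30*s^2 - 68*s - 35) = 2*s^4 - 8*s^3 + 3*s^2 - 70*s - 83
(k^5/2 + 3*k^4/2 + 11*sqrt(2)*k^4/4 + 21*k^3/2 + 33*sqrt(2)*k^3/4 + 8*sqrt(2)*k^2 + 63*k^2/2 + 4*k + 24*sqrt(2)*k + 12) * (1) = k^5/2 + 3*k^4/2 + 11*sqrt(2)*k^4/4 + 21*k^3/2 + 33*sqrt(2)*k^3/4 + 8*sqrt(2)*k^2 + 63*k^2/2 + 4*k + 24*sqrt(2)*k + 12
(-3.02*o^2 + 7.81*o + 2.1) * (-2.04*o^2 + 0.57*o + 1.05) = 6.1608*o^4 - 17.6538*o^3 - 3.0033*o^2 + 9.3975*o + 2.205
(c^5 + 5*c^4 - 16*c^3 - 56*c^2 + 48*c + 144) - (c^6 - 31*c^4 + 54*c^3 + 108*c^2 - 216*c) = -c^6 + c^5 + 36*c^4 - 70*c^3 - 164*c^2 + 264*c + 144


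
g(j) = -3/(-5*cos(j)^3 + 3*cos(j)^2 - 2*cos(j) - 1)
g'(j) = -3*(-15*sin(j)*cos(j)^2 + 6*sin(j)*cos(j) - 2*sin(j))/(-5*cos(j)^3 + 3*cos(j)^2 - 2*cos(j) - 1)^2 = 3*(15*cos(j)^2 - 6*cos(j) + 2)*sin(j)/(5*cos(j)^3 - 3*cos(j)^2 + 2*cos(j) + 1)^2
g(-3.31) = -0.35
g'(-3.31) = 0.15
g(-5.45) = 1.20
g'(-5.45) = 1.67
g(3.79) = -0.60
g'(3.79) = -1.17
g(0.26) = 0.65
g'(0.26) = 0.37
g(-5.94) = 0.68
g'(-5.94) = 0.50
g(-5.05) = 1.98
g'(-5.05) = 2.05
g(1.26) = 2.04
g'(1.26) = 2.06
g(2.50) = -0.59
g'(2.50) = 1.13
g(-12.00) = 0.84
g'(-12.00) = 0.97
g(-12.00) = 0.84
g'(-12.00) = 0.97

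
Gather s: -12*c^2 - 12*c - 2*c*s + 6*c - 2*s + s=-12*c^2 - 6*c + s*(-2*c - 1)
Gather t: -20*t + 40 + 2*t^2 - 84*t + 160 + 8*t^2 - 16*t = 10*t^2 - 120*t + 200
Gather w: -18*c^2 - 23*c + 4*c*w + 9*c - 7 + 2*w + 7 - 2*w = -18*c^2 + 4*c*w - 14*c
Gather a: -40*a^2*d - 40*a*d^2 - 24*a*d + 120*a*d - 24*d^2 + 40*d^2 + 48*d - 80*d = -40*a^2*d + a*(-40*d^2 + 96*d) + 16*d^2 - 32*d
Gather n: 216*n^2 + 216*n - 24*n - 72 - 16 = 216*n^2 + 192*n - 88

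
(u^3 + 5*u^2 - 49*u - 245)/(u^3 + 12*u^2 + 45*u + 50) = (u^2 - 49)/(u^2 + 7*u + 10)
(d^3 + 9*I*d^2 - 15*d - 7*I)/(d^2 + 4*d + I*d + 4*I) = (d^2 + 8*I*d - 7)/(d + 4)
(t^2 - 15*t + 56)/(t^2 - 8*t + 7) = (t - 8)/(t - 1)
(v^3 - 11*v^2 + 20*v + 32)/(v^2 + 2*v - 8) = (v^3 - 11*v^2 + 20*v + 32)/(v^2 + 2*v - 8)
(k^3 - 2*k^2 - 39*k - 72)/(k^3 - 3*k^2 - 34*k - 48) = (k + 3)/(k + 2)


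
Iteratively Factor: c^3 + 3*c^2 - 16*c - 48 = (c + 4)*(c^2 - c - 12) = (c - 4)*(c + 4)*(c + 3)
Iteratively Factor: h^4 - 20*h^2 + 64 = (h + 4)*(h^3 - 4*h^2 - 4*h + 16) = (h + 2)*(h + 4)*(h^2 - 6*h + 8) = (h - 2)*(h + 2)*(h + 4)*(h - 4)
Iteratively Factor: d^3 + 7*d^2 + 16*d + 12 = (d + 2)*(d^2 + 5*d + 6) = (d + 2)^2*(d + 3)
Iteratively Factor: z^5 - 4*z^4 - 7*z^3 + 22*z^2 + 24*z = (z)*(z^4 - 4*z^3 - 7*z^2 + 22*z + 24) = z*(z + 2)*(z^3 - 6*z^2 + 5*z + 12) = z*(z - 3)*(z + 2)*(z^2 - 3*z - 4) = z*(z - 4)*(z - 3)*(z + 2)*(z + 1)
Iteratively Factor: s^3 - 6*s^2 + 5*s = (s - 1)*(s^2 - 5*s) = (s - 5)*(s - 1)*(s)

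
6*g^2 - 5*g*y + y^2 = (-3*g + y)*(-2*g + y)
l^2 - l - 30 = (l - 6)*(l + 5)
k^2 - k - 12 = (k - 4)*(k + 3)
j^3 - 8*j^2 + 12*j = j*(j - 6)*(j - 2)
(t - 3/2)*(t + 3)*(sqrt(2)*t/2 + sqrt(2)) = sqrt(2)*t^3/2 + 7*sqrt(2)*t^2/4 - 3*sqrt(2)*t/4 - 9*sqrt(2)/2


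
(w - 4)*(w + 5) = w^2 + w - 20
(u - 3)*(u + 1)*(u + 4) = u^3 + 2*u^2 - 11*u - 12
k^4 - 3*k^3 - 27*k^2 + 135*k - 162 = (k - 3)^3*(k + 6)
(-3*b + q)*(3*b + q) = -9*b^2 + q^2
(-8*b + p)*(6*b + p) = -48*b^2 - 2*b*p + p^2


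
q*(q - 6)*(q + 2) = q^3 - 4*q^2 - 12*q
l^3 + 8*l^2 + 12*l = l*(l + 2)*(l + 6)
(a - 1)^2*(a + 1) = a^3 - a^2 - a + 1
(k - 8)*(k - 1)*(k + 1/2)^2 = k^4 - 8*k^3 - 3*k^2/4 + 23*k/4 + 2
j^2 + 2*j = j*(j + 2)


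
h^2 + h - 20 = (h - 4)*(h + 5)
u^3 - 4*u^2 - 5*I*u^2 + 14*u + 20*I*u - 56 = (u - 4)*(u - 7*I)*(u + 2*I)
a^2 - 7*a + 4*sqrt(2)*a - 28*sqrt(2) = (a - 7)*(a + 4*sqrt(2))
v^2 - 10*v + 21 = (v - 7)*(v - 3)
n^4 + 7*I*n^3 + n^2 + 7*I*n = n*(n - I)*(n + I)*(n + 7*I)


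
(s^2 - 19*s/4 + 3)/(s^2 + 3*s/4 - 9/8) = 2*(s - 4)/(2*s + 3)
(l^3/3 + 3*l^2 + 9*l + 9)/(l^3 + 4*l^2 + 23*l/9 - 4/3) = 3*(l^2 + 6*l + 9)/(9*l^2 + 9*l - 4)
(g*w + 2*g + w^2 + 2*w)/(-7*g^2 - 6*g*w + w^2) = (w + 2)/(-7*g + w)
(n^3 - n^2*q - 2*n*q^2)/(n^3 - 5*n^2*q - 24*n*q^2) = (-n^2 + n*q + 2*q^2)/(-n^2 + 5*n*q + 24*q^2)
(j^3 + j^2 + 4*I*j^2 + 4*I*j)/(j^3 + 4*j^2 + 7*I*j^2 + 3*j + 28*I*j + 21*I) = j*(j + 4*I)/(j^2 + j*(3 + 7*I) + 21*I)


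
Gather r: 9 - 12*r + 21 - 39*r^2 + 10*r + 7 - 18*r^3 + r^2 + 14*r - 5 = -18*r^3 - 38*r^2 + 12*r + 32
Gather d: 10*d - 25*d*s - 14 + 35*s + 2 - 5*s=d*(10 - 25*s) + 30*s - 12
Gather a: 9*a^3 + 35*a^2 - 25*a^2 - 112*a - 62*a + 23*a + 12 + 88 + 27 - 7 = 9*a^3 + 10*a^2 - 151*a + 120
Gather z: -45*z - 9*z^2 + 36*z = -9*z^2 - 9*z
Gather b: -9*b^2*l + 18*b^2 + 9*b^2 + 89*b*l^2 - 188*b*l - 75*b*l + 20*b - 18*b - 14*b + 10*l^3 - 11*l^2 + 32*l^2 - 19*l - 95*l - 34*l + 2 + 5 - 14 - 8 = b^2*(27 - 9*l) + b*(89*l^2 - 263*l - 12) + 10*l^3 + 21*l^2 - 148*l - 15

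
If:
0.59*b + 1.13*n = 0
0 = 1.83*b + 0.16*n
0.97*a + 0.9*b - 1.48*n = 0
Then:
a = 0.00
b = 0.00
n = 0.00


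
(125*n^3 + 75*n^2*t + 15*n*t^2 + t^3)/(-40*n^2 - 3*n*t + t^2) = (25*n^2 + 10*n*t + t^2)/(-8*n + t)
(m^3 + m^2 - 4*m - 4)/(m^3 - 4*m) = (m + 1)/m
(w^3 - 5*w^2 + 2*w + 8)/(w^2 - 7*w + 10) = (w^2 - 3*w - 4)/(w - 5)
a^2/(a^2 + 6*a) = a/(a + 6)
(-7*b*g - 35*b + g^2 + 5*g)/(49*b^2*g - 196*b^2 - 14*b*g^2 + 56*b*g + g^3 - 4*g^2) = (-g - 5)/(7*b*g - 28*b - g^2 + 4*g)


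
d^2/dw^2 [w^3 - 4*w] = 6*w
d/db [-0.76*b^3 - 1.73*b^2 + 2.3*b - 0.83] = -2.28*b^2 - 3.46*b + 2.3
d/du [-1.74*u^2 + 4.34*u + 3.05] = 4.34 - 3.48*u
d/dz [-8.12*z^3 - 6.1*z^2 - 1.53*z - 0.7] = -24.36*z^2 - 12.2*z - 1.53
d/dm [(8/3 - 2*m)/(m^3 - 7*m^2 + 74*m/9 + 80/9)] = 6*(54*m^3 - 297*m^2 + 504*m - 536)/(81*m^6 - 1134*m^5 + 5301*m^4 - 7884*m^3 - 4604*m^2 + 11840*m + 6400)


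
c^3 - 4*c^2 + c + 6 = (c - 3)*(c - 2)*(c + 1)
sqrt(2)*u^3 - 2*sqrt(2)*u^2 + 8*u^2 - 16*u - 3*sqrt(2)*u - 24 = (u - 3)*(u + 4*sqrt(2))*(sqrt(2)*u + sqrt(2))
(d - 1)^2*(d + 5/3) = d^3 - d^2/3 - 7*d/3 + 5/3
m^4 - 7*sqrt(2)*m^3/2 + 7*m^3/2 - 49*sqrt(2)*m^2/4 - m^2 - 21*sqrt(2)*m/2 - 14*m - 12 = (m + 3/2)*(m + 2)*(m - 4*sqrt(2))*(m + sqrt(2)/2)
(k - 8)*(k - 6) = k^2 - 14*k + 48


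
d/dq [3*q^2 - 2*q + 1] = 6*q - 2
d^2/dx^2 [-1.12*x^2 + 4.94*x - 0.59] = -2.24000000000000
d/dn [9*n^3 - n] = 27*n^2 - 1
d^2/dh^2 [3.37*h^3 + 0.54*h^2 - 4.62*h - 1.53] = 20.22*h + 1.08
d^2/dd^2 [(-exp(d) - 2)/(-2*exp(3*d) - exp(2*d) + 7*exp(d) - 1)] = (16*exp(6*d) + 78*exp(5*d) + 101*exp(4*d) - 67*exp(3*d) - 84*exp(2*d) + 97*exp(d) + 15)*exp(d)/(8*exp(9*d) + 12*exp(8*d) - 78*exp(7*d) - 71*exp(6*d) + 285*exp(5*d) + 66*exp(4*d) - 379*exp(3*d) + 150*exp(2*d) - 21*exp(d) + 1)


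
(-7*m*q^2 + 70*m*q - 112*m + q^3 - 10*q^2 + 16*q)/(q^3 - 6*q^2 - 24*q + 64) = (-7*m + q)/(q + 4)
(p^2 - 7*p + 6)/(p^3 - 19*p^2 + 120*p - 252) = (p - 1)/(p^2 - 13*p + 42)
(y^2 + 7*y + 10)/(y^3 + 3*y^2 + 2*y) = (y + 5)/(y*(y + 1))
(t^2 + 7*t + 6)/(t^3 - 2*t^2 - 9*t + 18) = (t^2 + 7*t + 6)/(t^3 - 2*t^2 - 9*t + 18)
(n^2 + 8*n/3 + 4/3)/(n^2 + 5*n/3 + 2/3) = (n + 2)/(n + 1)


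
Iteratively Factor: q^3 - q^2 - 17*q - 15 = (q - 5)*(q^2 + 4*q + 3) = (q - 5)*(q + 1)*(q + 3)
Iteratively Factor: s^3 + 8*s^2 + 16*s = (s + 4)*(s^2 + 4*s) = (s + 4)^2*(s)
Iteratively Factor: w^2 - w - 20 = (w - 5)*(w + 4)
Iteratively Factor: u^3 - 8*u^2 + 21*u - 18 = (u - 3)*(u^2 - 5*u + 6) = (u - 3)^2*(u - 2)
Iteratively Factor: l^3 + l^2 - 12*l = (l + 4)*(l^2 - 3*l) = l*(l + 4)*(l - 3)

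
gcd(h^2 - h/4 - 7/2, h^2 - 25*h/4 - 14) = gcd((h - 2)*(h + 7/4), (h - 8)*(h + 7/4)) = h + 7/4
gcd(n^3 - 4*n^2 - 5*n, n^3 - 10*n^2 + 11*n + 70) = n - 5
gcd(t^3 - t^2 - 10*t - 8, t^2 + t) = t + 1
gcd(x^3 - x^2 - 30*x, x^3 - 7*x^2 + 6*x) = x^2 - 6*x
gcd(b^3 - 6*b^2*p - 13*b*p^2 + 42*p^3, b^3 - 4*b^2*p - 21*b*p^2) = -b^2 + 4*b*p + 21*p^2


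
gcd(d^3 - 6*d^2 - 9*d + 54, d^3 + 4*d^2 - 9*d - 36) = d^2 - 9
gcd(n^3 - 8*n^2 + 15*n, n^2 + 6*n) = n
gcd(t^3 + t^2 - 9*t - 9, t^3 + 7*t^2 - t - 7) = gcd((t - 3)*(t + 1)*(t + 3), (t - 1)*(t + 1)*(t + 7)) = t + 1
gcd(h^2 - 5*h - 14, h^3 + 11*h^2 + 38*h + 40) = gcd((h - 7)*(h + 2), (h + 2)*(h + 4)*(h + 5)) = h + 2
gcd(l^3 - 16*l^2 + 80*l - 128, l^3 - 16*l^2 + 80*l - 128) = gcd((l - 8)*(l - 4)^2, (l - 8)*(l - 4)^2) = l^3 - 16*l^2 + 80*l - 128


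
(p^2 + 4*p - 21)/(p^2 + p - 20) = (p^2 + 4*p - 21)/(p^2 + p - 20)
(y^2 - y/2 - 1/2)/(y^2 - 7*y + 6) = (y + 1/2)/(y - 6)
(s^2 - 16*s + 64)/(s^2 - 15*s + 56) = (s - 8)/(s - 7)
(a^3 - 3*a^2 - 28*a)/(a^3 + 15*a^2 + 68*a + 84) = a*(a^2 - 3*a - 28)/(a^3 + 15*a^2 + 68*a + 84)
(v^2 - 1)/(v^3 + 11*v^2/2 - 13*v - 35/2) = 2*(v - 1)/(2*v^2 + 9*v - 35)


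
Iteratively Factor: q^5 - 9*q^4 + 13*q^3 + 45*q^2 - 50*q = (q - 1)*(q^4 - 8*q^3 + 5*q^2 + 50*q) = (q - 1)*(q + 2)*(q^3 - 10*q^2 + 25*q) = (q - 5)*(q - 1)*(q + 2)*(q^2 - 5*q) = (q - 5)^2*(q - 1)*(q + 2)*(q)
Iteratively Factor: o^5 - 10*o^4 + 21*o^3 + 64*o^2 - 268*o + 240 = (o - 2)*(o^4 - 8*o^3 + 5*o^2 + 74*o - 120) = (o - 5)*(o - 2)*(o^3 - 3*o^2 - 10*o + 24) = (o - 5)*(o - 2)*(o + 3)*(o^2 - 6*o + 8) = (o - 5)*(o - 4)*(o - 2)*(o + 3)*(o - 2)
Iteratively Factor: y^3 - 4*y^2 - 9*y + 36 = (y - 4)*(y^2 - 9) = (y - 4)*(y + 3)*(y - 3)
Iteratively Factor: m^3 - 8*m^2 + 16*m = (m)*(m^2 - 8*m + 16) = m*(m - 4)*(m - 4)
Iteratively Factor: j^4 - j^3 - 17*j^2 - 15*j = (j)*(j^3 - j^2 - 17*j - 15) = j*(j + 3)*(j^2 - 4*j - 5) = j*(j - 5)*(j + 3)*(j + 1)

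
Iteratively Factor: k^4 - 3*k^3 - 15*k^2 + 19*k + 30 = (k - 5)*(k^3 + 2*k^2 - 5*k - 6) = (k - 5)*(k + 1)*(k^2 + k - 6) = (k - 5)*(k + 1)*(k + 3)*(k - 2)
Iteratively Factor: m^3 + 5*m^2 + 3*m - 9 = (m + 3)*(m^2 + 2*m - 3) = (m - 1)*(m + 3)*(m + 3)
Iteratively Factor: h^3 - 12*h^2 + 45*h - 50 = (h - 5)*(h^2 - 7*h + 10) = (h - 5)*(h - 2)*(h - 5)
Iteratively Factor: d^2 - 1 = (d - 1)*(d + 1)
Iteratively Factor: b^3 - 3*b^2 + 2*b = (b - 2)*(b^2 - b) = b*(b - 2)*(b - 1)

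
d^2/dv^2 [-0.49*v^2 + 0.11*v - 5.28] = -0.980000000000000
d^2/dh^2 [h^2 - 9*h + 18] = 2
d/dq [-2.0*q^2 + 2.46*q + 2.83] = 2.46 - 4.0*q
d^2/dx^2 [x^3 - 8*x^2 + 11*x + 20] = 6*x - 16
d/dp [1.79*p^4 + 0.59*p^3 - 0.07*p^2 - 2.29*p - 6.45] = 7.16*p^3 + 1.77*p^2 - 0.14*p - 2.29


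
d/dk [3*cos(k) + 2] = -3*sin(k)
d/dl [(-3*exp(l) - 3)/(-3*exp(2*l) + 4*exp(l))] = 3*(-3*exp(2*l) - 6*exp(l) + 4)*exp(-l)/(9*exp(2*l) - 24*exp(l) + 16)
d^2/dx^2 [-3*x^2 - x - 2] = -6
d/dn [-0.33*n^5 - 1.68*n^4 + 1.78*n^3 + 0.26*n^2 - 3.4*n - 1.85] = -1.65*n^4 - 6.72*n^3 + 5.34*n^2 + 0.52*n - 3.4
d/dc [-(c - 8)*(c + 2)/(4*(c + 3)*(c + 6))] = (-15*c^2 - 68*c - 36)/(4*(c^4 + 18*c^3 + 117*c^2 + 324*c + 324))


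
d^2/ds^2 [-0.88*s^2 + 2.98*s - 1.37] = -1.76000000000000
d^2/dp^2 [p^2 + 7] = 2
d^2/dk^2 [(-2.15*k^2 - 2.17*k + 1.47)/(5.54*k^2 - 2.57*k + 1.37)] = (-194.424084*k^3 + 368.608332*k^2 - 26.7582*k - 26.246982)/(170.031464*k^6 - 236.632236*k^5 + 235.915914*k^4 - 134.009309*k^3 + 58.340217*k^2 - 14.470899*k + 2.571353)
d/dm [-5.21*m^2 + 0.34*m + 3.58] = 0.34 - 10.42*m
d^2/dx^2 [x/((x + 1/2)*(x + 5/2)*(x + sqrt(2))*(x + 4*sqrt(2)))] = 8*(96*x^7 + 384*x^6 + 640*sqrt(2)*x^6 + 2160*sqrt(2)*x^5 + 3276*x^5 + 4080*sqrt(2)*x^4 + 7380*x^4 + 2220*sqrt(2)*x^3 + 4817*x^3 - 4800*sqrt(2)*x^2 - 2880*x^2 - 7200*sqrt(2)*x - 4440*x - 3840 - 1000*sqrt(2))/(64*x^12 + 576*x^11 + 960*sqrt(2)*x^11 + 8640*sqrt(2)*x^10 + 13104*x^10 + 60880*sqrt(2)*x^9 + 103392*x^9 + 433980*x^8 + 329760*sqrt(2)*x^8 + 1353924*x^7 + 1062660*sqrt(2)*x^7 + 2118780*sqrt(2)*x^6 + 3200389*x^6 + 3096555*sqrt(2)*x^5 + 4861368*x^5 + 4453686*x^4 + 3482280*sqrt(2)*x^4 + 2874816*x^3 + 2422850*sqrt(2)*x^3 + 864000*sqrt(2)*x^2 + 1433520*x^2 + 120000*sqrt(2)*x + 460800*x + 64000)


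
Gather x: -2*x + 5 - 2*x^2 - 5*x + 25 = -2*x^2 - 7*x + 30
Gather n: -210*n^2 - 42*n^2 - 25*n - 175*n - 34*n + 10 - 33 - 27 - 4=-252*n^2 - 234*n - 54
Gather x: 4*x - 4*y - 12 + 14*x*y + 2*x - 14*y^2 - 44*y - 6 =x*(14*y + 6) - 14*y^2 - 48*y - 18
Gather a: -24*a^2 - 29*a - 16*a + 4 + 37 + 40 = -24*a^2 - 45*a + 81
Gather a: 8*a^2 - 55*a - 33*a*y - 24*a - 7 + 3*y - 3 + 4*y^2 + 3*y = 8*a^2 + a*(-33*y - 79) + 4*y^2 + 6*y - 10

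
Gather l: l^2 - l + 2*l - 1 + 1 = l^2 + l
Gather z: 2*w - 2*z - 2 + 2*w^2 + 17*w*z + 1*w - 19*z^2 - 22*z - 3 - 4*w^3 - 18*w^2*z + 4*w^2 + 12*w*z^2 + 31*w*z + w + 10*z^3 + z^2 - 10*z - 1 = -4*w^3 + 6*w^2 + 4*w + 10*z^3 + z^2*(12*w - 18) + z*(-18*w^2 + 48*w - 34) - 6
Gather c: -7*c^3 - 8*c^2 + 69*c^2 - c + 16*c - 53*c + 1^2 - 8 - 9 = -7*c^3 + 61*c^2 - 38*c - 16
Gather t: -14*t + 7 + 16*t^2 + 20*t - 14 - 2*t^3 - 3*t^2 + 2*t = -2*t^3 + 13*t^2 + 8*t - 7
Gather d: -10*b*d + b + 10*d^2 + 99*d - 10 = b + 10*d^2 + d*(99 - 10*b) - 10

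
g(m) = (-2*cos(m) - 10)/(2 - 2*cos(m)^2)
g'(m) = 2*sin(m)/(2 - 2*cos(m)^2) - 4*(-2*cos(m) - 10)*sin(m)*cos(m)/(2 - 2*cos(m)^2)^2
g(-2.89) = -65.05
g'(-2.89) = 502.14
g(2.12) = -6.16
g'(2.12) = -6.36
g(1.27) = -5.81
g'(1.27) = 4.65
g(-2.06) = -5.81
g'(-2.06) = 5.06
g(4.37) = -5.26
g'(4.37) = 2.69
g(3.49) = -34.83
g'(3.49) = 188.88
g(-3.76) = -12.45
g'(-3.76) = -33.28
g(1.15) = -6.49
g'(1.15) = 6.91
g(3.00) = -201.36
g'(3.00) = -2818.06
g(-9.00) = -24.07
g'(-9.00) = 104.02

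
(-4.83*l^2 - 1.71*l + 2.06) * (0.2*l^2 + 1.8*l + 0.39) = -0.966*l^4 - 9.036*l^3 - 4.5497*l^2 + 3.0411*l + 0.8034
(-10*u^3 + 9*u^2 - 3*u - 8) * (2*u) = -20*u^4 + 18*u^3 - 6*u^2 - 16*u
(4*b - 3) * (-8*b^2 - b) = -32*b^3 + 20*b^2 + 3*b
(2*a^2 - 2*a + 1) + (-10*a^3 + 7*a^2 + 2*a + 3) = -10*a^3 + 9*a^2 + 4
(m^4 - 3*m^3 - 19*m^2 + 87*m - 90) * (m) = m^5 - 3*m^4 - 19*m^3 + 87*m^2 - 90*m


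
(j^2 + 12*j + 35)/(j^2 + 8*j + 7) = (j + 5)/(j + 1)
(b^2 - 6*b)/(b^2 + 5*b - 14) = b*(b - 6)/(b^2 + 5*b - 14)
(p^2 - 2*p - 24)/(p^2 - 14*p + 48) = (p + 4)/(p - 8)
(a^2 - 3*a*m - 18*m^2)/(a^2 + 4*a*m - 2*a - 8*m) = (a^2 - 3*a*m - 18*m^2)/(a^2 + 4*a*m - 2*a - 8*m)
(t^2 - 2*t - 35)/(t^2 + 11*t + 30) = (t - 7)/(t + 6)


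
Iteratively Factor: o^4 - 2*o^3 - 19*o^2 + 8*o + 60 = (o + 3)*(o^3 - 5*o^2 - 4*o + 20) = (o - 5)*(o + 3)*(o^2 - 4) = (o - 5)*(o + 2)*(o + 3)*(o - 2)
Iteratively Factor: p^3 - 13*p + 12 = (p - 3)*(p^2 + 3*p - 4) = (p - 3)*(p + 4)*(p - 1)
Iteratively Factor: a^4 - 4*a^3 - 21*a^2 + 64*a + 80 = (a - 5)*(a^3 + a^2 - 16*a - 16) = (a - 5)*(a + 1)*(a^2 - 16) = (a - 5)*(a + 1)*(a + 4)*(a - 4)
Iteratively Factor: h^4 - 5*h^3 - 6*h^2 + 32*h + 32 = (h + 1)*(h^3 - 6*h^2 + 32) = (h - 4)*(h + 1)*(h^2 - 2*h - 8) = (h - 4)^2*(h + 1)*(h + 2)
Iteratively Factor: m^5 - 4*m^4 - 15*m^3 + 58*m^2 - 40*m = (m - 2)*(m^4 - 2*m^3 - 19*m^2 + 20*m) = m*(m - 2)*(m^3 - 2*m^2 - 19*m + 20) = m*(m - 5)*(m - 2)*(m^2 + 3*m - 4) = m*(m - 5)*(m - 2)*(m - 1)*(m + 4)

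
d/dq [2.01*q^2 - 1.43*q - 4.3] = 4.02*q - 1.43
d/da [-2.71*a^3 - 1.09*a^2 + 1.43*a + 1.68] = -8.13*a^2 - 2.18*a + 1.43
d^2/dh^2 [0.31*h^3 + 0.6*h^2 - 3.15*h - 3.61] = 1.86*h + 1.2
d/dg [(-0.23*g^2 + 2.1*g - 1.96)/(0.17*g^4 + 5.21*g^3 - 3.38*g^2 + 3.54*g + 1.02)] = (0.0782*g^5 + 0.1273*g^4 - 20.5492*g^3 + 36.9186*g^2 - 13.7188*g + 9.0804)/(0.0289*g^8 + 1.7714*g^7 + 25.9949*g^6 - 34.016*g^5 + 48.658*g^4 - 13.302*g^3 + 5.6364*g^2 + 7.2216*g + 1.0404)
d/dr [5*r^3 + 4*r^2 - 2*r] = 15*r^2 + 8*r - 2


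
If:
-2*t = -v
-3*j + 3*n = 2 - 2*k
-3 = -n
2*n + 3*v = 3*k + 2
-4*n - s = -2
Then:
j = 2*v/3 + 29/9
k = v + 4/3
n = 3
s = -10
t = v/2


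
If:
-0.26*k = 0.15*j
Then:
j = -1.73333333333333*k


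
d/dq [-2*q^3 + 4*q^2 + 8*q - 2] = -6*q^2 + 8*q + 8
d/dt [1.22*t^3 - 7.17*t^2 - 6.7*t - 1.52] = 3.66*t^2 - 14.34*t - 6.7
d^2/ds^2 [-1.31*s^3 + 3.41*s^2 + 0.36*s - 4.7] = 6.82 - 7.86*s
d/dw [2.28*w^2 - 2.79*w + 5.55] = 4.56*w - 2.79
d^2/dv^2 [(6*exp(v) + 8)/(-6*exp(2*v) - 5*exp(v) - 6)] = (-216*exp(4*v) - 972*exp(3*v) + 576*exp(2*v) + 1132*exp(v) + 24)*exp(v)/(216*exp(6*v) + 540*exp(5*v) + 1098*exp(4*v) + 1205*exp(3*v) + 1098*exp(2*v) + 540*exp(v) + 216)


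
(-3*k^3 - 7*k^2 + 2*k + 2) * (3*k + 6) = -9*k^4 - 39*k^3 - 36*k^2 + 18*k + 12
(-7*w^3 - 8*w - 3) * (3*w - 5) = -21*w^4 + 35*w^3 - 24*w^2 + 31*w + 15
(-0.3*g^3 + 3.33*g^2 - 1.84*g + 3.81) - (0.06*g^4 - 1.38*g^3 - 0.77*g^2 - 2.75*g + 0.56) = -0.06*g^4 + 1.08*g^3 + 4.1*g^2 + 0.91*g + 3.25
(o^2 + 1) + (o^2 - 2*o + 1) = 2*o^2 - 2*o + 2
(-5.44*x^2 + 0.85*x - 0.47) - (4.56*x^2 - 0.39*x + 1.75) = -10.0*x^2 + 1.24*x - 2.22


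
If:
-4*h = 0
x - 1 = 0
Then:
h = 0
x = 1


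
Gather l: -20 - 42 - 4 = -66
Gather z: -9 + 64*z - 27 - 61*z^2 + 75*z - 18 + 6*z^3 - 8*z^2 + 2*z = 6*z^3 - 69*z^2 + 141*z - 54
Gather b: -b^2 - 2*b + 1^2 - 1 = -b^2 - 2*b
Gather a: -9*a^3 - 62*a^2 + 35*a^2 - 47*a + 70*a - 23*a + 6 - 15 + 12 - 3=-9*a^3 - 27*a^2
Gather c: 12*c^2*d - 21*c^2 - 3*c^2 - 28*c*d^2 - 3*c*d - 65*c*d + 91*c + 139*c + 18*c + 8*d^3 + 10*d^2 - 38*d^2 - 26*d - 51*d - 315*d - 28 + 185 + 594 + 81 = c^2*(12*d - 24) + c*(-28*d^2 - 68*d + 248) + 8*d^3 - 28*d^2 - 392*d + 832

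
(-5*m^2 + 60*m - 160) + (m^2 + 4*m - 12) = -4*m^2 + 64*m - 172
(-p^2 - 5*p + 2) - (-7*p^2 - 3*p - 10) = 6*p^2 - 2*p + 12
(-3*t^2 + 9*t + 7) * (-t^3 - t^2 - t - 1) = 3*t^5 - 6*t^4 - 13*t^3 - 13*t^2 - 16*t - 7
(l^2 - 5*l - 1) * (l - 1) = l^3 - 6*l^2 + 4*l + 1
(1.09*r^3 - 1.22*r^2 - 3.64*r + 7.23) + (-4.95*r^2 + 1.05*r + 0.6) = 1.09*r^3 - 6.17*r^2 - 2.59*r + 7.83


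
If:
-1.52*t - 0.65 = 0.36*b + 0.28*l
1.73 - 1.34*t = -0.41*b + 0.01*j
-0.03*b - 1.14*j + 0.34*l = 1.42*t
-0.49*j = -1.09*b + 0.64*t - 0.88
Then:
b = -1.46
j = -2.57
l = -5.14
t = 0.86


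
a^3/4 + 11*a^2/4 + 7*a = a*(a/4 + 1)*(a + 7)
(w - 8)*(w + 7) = w^2 - w - 56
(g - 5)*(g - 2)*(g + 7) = g^3 - 39*g + 70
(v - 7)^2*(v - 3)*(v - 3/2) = v^4 - 37*v^3/2 + 233*v^2/2 - 567*v/2 + 441/2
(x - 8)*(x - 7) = x^2 - 15*x + 56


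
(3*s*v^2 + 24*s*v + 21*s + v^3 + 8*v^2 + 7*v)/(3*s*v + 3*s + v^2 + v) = v + 7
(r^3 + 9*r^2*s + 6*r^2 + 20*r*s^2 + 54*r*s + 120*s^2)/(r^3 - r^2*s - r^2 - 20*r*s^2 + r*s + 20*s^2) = (r^2 + 5*r*s + 6*r + 30*s)/(r^2 - 5*r*s - r + 5*s)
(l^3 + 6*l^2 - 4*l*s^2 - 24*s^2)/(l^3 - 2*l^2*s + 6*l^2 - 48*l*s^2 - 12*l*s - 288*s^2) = (-l^2 + 4*s^2)/(-l^2 + 2*l*s + 48*s^2)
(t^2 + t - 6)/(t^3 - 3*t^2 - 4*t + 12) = (t + 3)/(t^2 - t - 6)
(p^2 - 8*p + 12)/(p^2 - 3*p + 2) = (p - 6)/(p - 1)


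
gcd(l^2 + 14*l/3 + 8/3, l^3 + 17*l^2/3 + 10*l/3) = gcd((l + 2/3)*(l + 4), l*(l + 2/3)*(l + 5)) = l + 2/3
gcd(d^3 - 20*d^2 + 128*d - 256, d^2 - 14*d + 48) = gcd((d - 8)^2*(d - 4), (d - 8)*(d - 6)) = d - 8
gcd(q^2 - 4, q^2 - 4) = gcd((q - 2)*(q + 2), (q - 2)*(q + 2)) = q^2 - 4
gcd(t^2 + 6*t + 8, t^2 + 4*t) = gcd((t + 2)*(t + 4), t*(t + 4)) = t + 4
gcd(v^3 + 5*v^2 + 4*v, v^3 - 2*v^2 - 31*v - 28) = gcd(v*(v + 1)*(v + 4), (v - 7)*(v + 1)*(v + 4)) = v^2 + 5*v + 4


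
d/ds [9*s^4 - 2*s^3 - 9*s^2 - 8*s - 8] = 36*s^3 - 6*s^2 - 18*s - 8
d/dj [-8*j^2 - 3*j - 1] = -16*j - 3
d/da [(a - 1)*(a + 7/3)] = 2*a + 4/3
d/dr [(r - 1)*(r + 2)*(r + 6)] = 3*r^2 + 14*r + 4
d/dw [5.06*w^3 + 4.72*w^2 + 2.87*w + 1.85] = 15.18*w^2 + 9.44*w + 2.87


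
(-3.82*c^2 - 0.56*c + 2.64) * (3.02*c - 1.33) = -11.5364*c^3 + 3.3894*c^2 + 8.7176*c - 3.5112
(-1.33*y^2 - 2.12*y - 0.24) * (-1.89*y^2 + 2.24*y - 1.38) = 2.5137*y^4 + 1.0276*y^3 - 2.4598*y^2 + 2.388*y + 0.3312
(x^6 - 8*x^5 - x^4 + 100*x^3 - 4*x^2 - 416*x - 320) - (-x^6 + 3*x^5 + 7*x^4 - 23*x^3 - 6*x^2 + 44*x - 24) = 2*x^6 - 11*x^5 - 8*x^4 + 123*x^3 + 2*x^2 - 460*x - 296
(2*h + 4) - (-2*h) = 4*h + 4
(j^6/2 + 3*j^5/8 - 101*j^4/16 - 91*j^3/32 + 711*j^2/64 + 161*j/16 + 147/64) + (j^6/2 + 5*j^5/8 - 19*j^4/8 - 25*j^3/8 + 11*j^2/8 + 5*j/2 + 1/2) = j^6 + j^5 - 139*j^4/16 - 191*j^3/32 + 799*j^2/64 + 201*j/16 + 179/64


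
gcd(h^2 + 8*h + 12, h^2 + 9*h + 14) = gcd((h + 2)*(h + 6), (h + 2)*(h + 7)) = h + 2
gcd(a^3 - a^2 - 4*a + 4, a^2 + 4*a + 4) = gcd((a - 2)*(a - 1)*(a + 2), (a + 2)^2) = a + 2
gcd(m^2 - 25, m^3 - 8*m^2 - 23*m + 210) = m + 5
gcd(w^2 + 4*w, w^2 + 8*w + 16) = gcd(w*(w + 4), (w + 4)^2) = w + 4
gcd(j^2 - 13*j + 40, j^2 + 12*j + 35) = 1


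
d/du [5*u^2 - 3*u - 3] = 10*u - 3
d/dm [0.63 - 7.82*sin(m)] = -7.82*cos(m)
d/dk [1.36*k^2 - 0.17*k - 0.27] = 2.72*k - 0.17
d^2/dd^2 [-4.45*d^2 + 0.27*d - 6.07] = -8.90000000000000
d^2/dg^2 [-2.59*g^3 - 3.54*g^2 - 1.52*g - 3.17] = -15.54*g - 7.08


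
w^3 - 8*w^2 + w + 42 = (w - 7)*(w - 3)*(w + 2)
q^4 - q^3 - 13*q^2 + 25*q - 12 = (q - 3)*(q - 1)^2*(q + 4)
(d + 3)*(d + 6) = d^2 + 9*d + 18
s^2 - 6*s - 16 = (s - 8)*(s + 2)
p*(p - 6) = p^2 - 6*p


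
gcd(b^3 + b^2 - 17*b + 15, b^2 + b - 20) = b + 5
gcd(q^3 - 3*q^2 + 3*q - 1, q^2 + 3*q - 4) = q - 1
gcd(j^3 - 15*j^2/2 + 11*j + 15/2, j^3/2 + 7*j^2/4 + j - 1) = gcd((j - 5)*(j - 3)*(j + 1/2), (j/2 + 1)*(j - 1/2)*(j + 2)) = 1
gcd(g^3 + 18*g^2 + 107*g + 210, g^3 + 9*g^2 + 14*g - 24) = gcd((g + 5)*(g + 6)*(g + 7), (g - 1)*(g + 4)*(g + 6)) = g + 6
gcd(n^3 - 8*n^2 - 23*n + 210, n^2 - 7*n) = n - 7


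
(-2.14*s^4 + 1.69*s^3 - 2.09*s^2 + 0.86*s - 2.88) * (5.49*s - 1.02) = -11.7486*s^5 + 11.4609*s^4 - 13.1979*s^3 + 6.8532*s^2 - 16.6884*s + 2.9376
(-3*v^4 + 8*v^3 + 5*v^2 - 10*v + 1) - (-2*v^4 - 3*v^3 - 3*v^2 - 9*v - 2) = -v^4 + 11*v^3 + 8*v^2 - v + 3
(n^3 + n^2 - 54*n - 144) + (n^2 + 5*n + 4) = n^3 + 2*n^2 - 49*n - 140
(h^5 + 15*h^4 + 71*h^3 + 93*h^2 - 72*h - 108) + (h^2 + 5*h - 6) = h^5 + 15*h^4 + 71*h^3 + 94*h^2 - 67*h - 114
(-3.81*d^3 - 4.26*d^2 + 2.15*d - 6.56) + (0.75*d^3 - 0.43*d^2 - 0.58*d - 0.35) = -3.06*d^3 - 4.69*d^2 + 1.57*d - 6.91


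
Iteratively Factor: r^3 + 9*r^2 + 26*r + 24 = (r + 2)*(r^2 + 7*r + 12) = (r + 2)*(r + 4)*(r + 3)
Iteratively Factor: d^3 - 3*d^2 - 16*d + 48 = (d - 4)*(d^2 + d - 12) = (d - 4)*(d + 4)*(d - 3)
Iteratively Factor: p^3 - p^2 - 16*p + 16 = (p - 4)*(p^2 + 3*p - 4) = (p - 4)*(p - 1)*(p + 4)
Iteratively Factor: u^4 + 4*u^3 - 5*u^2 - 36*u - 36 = (u + 2)*(u^3 + 2*u^2 - 9*u - 18) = (u - 3)*(u + 2)*(u^2 + 5*u + 6) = (u - 3)*(u + 2)^2*(u + 3)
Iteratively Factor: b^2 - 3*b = (b - 3)*(b)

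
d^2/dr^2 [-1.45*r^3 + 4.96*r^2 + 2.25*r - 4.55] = 9.92 - 8.7*r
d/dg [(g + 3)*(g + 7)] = 2*g + 10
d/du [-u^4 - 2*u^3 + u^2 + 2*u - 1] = -4*u^3 - 6*u^2 + 2*u + 2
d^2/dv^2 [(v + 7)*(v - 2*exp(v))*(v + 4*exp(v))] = 2*v^2*exp(v) - 32*v*exp(2*v) + 22*v*exp(v) + 6*v - 256*exp(2*v) + 32*exp(v) + 14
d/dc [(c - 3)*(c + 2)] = 2*c - 1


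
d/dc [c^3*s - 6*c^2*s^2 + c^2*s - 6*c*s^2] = s*(3*c^2 - 12*c*s + 2*c - 6*s)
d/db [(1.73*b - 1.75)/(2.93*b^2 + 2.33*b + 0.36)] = (-5.0689*b^2 + 10.255*b + 4.7003)/(8.5849*b^4 + 13.6538*b^3 + 7.5385*b^2 + 1.6776*b + 0.1296)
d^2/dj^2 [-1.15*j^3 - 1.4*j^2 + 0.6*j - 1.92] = -6.9*j - 2.8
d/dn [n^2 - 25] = 2*n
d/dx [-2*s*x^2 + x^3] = x*(-4*s + 3*x)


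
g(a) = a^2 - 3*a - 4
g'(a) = 2*a - 3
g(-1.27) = 1.42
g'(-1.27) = -5.54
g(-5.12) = 37.57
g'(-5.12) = -13.24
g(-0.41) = -2.60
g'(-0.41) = -3.82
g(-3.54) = 19.15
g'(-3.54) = -10.08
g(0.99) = -5.99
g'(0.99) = -1.02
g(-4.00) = 24.00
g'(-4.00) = -11.00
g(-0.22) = -3.29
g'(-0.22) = -3.44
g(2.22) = -5.73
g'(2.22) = 1.44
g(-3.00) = 14.00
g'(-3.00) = -9.00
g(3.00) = -4.00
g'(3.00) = 3.00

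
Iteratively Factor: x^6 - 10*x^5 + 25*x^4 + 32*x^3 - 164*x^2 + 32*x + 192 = (x - 4)*(x^5 - 6*x^4 + x^3 + 36*x^2 - 20*x - 48) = (x - 4)*(x - 2)*(x^4 - 4*x^3 - 7*x^2 + 22*x + 24) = (x - 4)^2*(x - 2)*(x^3 - 7*x - 6) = (x - 4)^2*(x - 2)*(x + 2)*(x^2 - 2*x - 3) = (x - 4)^2*(x - 3)*(x - 2)*(x + 2)*(x + 1)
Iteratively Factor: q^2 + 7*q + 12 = (q + 3)*(q + 4)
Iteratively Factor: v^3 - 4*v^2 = (v)*(v^2 - 4*v) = v^2*(v - 4)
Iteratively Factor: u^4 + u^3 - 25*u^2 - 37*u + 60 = (u - 5)*(u^3 + 6*u^2 + 5*u - 12) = (u - 5)*(u + 3)*(u^2 + 3*u - 4) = (u - 5)*(u + 3)*(u + 4)*(u - 1)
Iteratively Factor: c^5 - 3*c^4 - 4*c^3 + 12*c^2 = (c - 3)*(c^4 - 4*c^2) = c*(c - 3)*(c^3 - 4*c) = c*(c - 3)*(c + 2)*(c^2 - 2*c) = c*(c - 3)*(c - 2)*(c + 2)*(c)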